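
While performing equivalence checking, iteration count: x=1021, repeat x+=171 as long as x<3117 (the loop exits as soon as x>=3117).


Step 1: x goes from 1021 toward 3117 by 171; the body runs while x<3117, so iterations = ceil((bound-start)/step)
Step 2: Distance=2096
Step 3: ceil(2096/171)=13

13


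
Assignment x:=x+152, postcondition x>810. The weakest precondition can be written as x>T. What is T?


Formula: wp(x:=E, P) = P[E/x] (substitute E for x in postcondition)
Step 1: Postcondition: x>810
Step 2: Substitute x+152 for x: x+152>810
Step 3: Solve for x: x > 810-152 = 658

658


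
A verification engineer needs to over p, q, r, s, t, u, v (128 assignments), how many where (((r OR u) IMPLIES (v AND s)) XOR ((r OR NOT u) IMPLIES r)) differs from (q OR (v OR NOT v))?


F1 = (((r OR u) IMPLIES (v AND s)) XOR ((r OR NOT u) IMPLIES r))
F2 = (q OR (v OR NOT v))
Evaluate both on each of 128 rows (bits = p,q,r,s,t,u,v):
  row 0 [0000000]: F1=1 F2=1 -> 0
  row 1 [0000001]: F1=1 F2=1 -> 0
  row 2 [0000010]: F1=1 F2=1 -> 0
  row 3 [0000011]: F1=1 F2=1 -> 0
  row 4 [0000100]: F1=1 F2=1 -> 0
  (every remaining row is evaluated the same way; all 128 results are listed next)
Full result column, 8 rows per line (p,q,r,s fixed per line; t,u,v runs 000..111 left to right):
  rows 0-7 [p,q,r,s=0000]: 00000000  (ones: 0)
  rows 8-15 [p,q,r,s=0001]: 00010001  (ones: 2)
  rows 16-23 [p,q,r,s=0010]: 00000000  (ones: 0)
  rows 24-31 [p,q,r,s=0011]: 01010101  (ones: 4)
  rows 32-39 [p,q,r,s=0100]: 00000000  (ones: 0)
  rows 40-47 [p,q,r,s=0101]: 00010001  (ones: 2)
  rows 48-55 [p,q,r,s=0110]: 00000000  (ones: 0)
  rows 56-63 [p,q,r,s=0111]: 01010101  (ones: 4)
  rows 64-71 [p,q,r,s=1000]: 00000000  (ones: 0)
  rows 72-79 [p,q,r,s=1001]: 00010001  (ones: 2)
  rows 80-87 [p,q,r,s=1010]: 00000000  (ones: 0)
  rows 88-95 [p,q,r,s=1011]: 01010101  (ones: 4)
  rows 96-103 [p,q,r,s=1100]: 00000000  (ones: 0)
  rows 104-111 [p,q,r,s=1101]: 00010001  (ones: 2)
  rows 112-119 [p,q,r,s=1110]: 00000000  (ones: 0)
  rows 120-127 [p,q,r,s=1111]: 01010101  (ones: 4)
Disagreements = 0+2+0+4+0+2+0+4+0+2+0+4+0+2+0+4 = 24

24


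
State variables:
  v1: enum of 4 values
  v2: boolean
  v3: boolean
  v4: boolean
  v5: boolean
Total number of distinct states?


State space = product of domain sizes of all variables.
Domain sizes:
  v1 (enum of 4 values): 4
  v2 (boolean): 2
  v3 (boolean): 2
  v4 (boolean): 2
  v5 (boolean): 2
Product = 4 * 2 * 2 * 2 * 2 = 64

64


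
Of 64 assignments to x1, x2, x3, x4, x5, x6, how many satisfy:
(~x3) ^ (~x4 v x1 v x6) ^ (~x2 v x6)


CNF with 3 clauses over 6 vars (64 assignments).
An assignment satisfies CNF iff every clause has >=1 true literal.
Check each row (bits = x1,x2,x3,x4,x5,x6; clause T/F shown):
  row 0 [000000]: clauses=TTT -> 1
  row 1 [000001]: clauses=TTT -> 1
  row 2 [000010]: clauses=TTT -> 1
  row 3 [000011]: clauses=TTT -> 1
  row 4 [000100]: clauses=TFT -> 0
  (every remaining row is evaluated the same way; all 64 results are listed next)
Full result column, 8 rows per line (x1,x2,x3 fixed per line; x4,x5,x6 runs 000..111 left to right):
  rows 0-7 [x1,x2,x3=000]: 11110101  (ones: 6)
  rows 8-15 [x1,x2,x3=001]: 00000000  (ones: 0)
  rows 16-23 [x1,x2,x3=010]: 01010101  (ones: 4)
  rows 24-31 [x1,x2,x3=011]: 00000000  (ones: 0)
  rows 32-39 [x1,x2,x3=100]: 11111111  (ones: 8)
  rows 40-47 [x1,x2,x3=101]: 00000000  (ones: 0)
  rows 48-55 [x1,x2,x3=110]: 01010101  (ones: 4)
  rows 56-63 [x1,x2,x3=111]: 00000000  (ones: 0)
Satisfying assignments = 6+0+4+0+8+0+4+0 = 22

22


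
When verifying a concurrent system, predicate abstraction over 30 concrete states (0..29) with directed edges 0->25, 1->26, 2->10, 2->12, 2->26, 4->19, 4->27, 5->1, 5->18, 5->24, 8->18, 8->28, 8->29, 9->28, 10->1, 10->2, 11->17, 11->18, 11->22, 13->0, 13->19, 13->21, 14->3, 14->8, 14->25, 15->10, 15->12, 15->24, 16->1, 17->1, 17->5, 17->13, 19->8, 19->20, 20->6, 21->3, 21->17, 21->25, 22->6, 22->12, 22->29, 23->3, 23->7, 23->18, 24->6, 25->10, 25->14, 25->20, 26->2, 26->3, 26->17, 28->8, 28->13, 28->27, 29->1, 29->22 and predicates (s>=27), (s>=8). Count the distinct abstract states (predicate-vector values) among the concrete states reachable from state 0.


BFS from 0:
Concrete reachable: {0, 1, 2, 3, 5, 6, 8, 10, 12, 13, 14, 17, 18, 19, 20, 21, 22, 24, 25, 26, 27, 28, 29}
Abstract via predicates (s>=27), (s>=8):
  (0,0) <- {0, 1, 2, 3, 5, 6}
  (0,1) <- {8, 10, 12, 13, 14, 17, 18, 19, 20, 21, 22, 24, 25, 26}
  (1,1) <- {27, 28, 29}
Distinct abstract states = 3

3


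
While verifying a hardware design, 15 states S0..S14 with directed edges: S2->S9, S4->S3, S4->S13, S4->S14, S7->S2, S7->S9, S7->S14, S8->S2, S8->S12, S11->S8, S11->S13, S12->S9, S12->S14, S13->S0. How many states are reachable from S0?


BFS from S0:
  layer 0: {S0}
Reachable set: {S0}
Count = 1

1


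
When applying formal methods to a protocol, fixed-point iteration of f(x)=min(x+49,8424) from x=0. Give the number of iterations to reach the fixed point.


Step 1: x=0, cap=8424, increment=49
Step 2: x grows by 49 each step until capped at 8424; fixed point is x=8424
Step 3: iterations = ceil(8424/49) = 172

172


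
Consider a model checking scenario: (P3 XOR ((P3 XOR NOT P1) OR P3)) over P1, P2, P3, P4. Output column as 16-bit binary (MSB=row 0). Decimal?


Formula: (P3 XOR ((P3 XOR NOT P1) OR P3)) over P1, P2, P3, P4 (16 rows)
Evaluate each row (bits = P1,P2,P3,P4, MSB first):
  row 0 [0000]: (0 XOR ((0 XOR NOT 0) OR 0)) -> 1
  row 1 [0001]: (0 XOR ((0 XOR NOT 0) OR 0)) -> 1
  row 2 [0010]: (1 XOR ((1 XOR NOT 0) OR 1)) -> 0
  row 3 [0011]: (1 XOR ((1 XOR NOT 0) OR 1)) -> 0
  row 4 [0100]: (0 XOR ((0 XOR NOT 0) OR 0)) -> 1
  row 5 [0101]: (0 XOR ((0 XOR NOT 0) OR 0)) -> 1
  row 6 [0110]: (1 XOR ((1 XOR NOT 0) OR 1)) -> 0
  row 7 [0111]: (1 XOR ((1 XOR NOT 0) OR 1)) -> 0
  row 8 [1000]: (0 XOR ((0 XOR NOT 1) OR 0)) -> 0
  row 9 [1001]: (0 XOR ((0 XOR NOT 1) OR 0)) -> 0
  row 10 [1010]: (1 XOR ((1 XOR NOT 1) OR 1)) -> 0
  row 11 [1011]: (1 XOR ((1 XOR NOT 1) OR 1)) -> 0
  row 12 [1100]: (0 XOR ((0 XOR NOT 1) OR 0)) -> 0
  row 13 [1101]: (0 XOR ((0 XOR NOT 1) OR 0)) -> 0
  row 14 [1110]: (1 XOR ((1 XOR NOT 1) OR 1)) -> 0
  row 15 [1111]: (1 XOR ((1 XOR NOT 1) OR 1)) -> 0
Full result column, 4 rows per line (P1,P2 fixed per line; P3,P4 runs 00..11 left to right):
  rows 0-3 [P1,P2=00]: 1100  = hex C
  rows 4-7 [P1,P2=01]: 1100  = hex C
  rows 8-11 [P1,P2=10]: 0000  = hex 0
  rows 12-15 [P1,P2=11]: 0000  = hex 0
Output column (row 0 .. row 15) = 1100110000000000
Output column grouped in 4s = 1100 1100 0000 0000 = 0xCC00
Convert to decimal digit by digit (value = value*16 + digit):
  C -> 12
  12*16 + 12 (C) = 204
  204*16 + 0 = 3264
  3264*16 + 0 = 52224
Decimal = 52224

52224


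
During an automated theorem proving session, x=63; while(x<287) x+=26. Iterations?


Step 1: x goes from 63 toward 287 by 26; the body runs while x<287, so iterations = ceil((bound-start)/step)
Step 2: Distance=224
Step 3: ceil(224/26)=9

9


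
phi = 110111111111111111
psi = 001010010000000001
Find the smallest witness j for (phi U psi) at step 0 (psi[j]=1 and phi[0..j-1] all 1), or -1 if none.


(phi U psi) at 0: need smallest j with psi[j]=1 and phi[i]=1 for all i in [0,j).
Scan from step 0:
  step 0: phi=1, psi=0 -> continue
  step 1: phi=1, psi=0 -> continue
  step 2: psi=1 and phi held for [0,2) -> witness found
Witness step = 2

2


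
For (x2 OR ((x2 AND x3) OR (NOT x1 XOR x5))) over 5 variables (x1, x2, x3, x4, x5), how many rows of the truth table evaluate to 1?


Formula: (x2 OR ((x2 AND x3) OR (NOT x1 XOR x5))) over 5 vars (32 rows)
Evaluate each row (x1, x2, x3, x4, x5 as bits, MSB first):
  row 0 [00000]: (0 OR ((0 AND 0) OR (NOT 0 XOR 0))) -> 1
  row 1 [00001]: (0 OR ((0 AND 0) OR (NOT 0 XOR 1))) -> 0
  row 2 [00010]: (0 OR ((0 AND 0) OR (NOT 0 XOR 0))) -> 1
  row 3 [00011]: (0 OR ((0 AND 0) OR (NOT 0 XOR 1))) -> 0
  row 4 [00100]: (0 OR ((0 AND 1) OR (NOT 0 XOR 0))) -> 1
  row 5 [00101]: (0 OR ((0 AND 1) OR (NOT 0 XOR 1))) -> 0
  row 6 [00110]: (0 OR ((0 AND 1) OR (NOT 0 XOR 0))) -> 1
  row 7 [00111]: (0 OR ((0 AND 1) OR (NOT 0 XOR 1))) -> 0
  row 8 [01000]: (1 OR ((1 AND 0) OR (NOT 0 XOR 0))) -> 1
  row 9 [01001]: (1 OR ((1 AND 0) OR (NOT 0 XOR 1))) -> 1
  row 10 [01010]: (1 OR ((1 AND 0) OR (NOT 0 XOR 0))) -> 1
  row 11 [01011]: (1 OR ((1 AND 0) OR (NOT 0 XOR 1))) -> 1
  row 12 [01100]: (1 OR ((1 AND 1) OR (NOT 0 XOR 0))) -> 1
  row 13 [01101]: (1 OR ((1 AND 1) OR (NOT 0 XOR 1))) -> 1
  row 14 [01110]: (1 OR ((1 AND 1) OR (NOT 0 XOR 0))) -> 1
  row 15 [01111]: (1 OR ((1 AND 1) OR (NOT 0 XOR 1))) -> 1
  row 16 [10000]: (0 OR ((0 AND 0) OR (NOT 1 XOR 0))) -> 0
  row 17 [10001]: (0 OR ((0 AND 0) OR (NOT 1 XOR 1))) -> 1
  row 18 [10010]: (0 OR ((0 AND 0) OR (NOT 1 XOR 0))) -> 0
  row 19 [10011]: (0 OR ((0 AND 0) OR (NOT 1 XOR 1))) -> 1
  row 20 [10100]: (0 OR ((0 AND 1) OR (NOT 1 XOR 0))) -> 0
  row 21 [10101]: (0 OR ((0 AND 1) OR (NOT 1 XOR 1))) -> 1
  row 22 [10110]: (0 OR ((0 AND 1) OR (NOT 1 XOR 0))) -> 0
  row 23 [10111]: (0 OR ((0 AND 1) OR (NOT 1 XOR 1))) -> 1
  row 24 [11000]: (1 OR ((1 AND 0) OR (NOT 1 XOR 0))) -> 1
  row 25 [11001]: (1 OR ((1 AND 0) OR (NOT 1 XOR 1))) -> 1
  row 26 [11010]: (1 OR ((1 AND 0) OR (NOT 1 XOR 0))) -> 1
  row 27 [11011]: (1 OR ((1 AND 0) OR (NOT 1 XOR 1))) -> 1
  row 28 [11100]: (1 OR ((1 AND 1) OR (NOT 1 XOR 0))) -> 1
  row 29 [11101]: (1 OR ((1 AND 1) OR (NOT 1 XOR 1))) -> 1
  row 30 [11110]: (1 OR ((1 AND 1) OR (NOT 1 XOR 0))) -> 1
  row 31 [11111]: (1 OR ((1 AND 1) OR (NOT 1 XOR 1))) -> 1
Full result column, 8 rows per line (x1,x2 fixed per line; x3,x4,x5 runs 000..111 left to right):
  rows 0-7 [x1,x2=00]: 10101010  (ones: 4)
  rows 8-15 [x1,x2=01]: 11111111  (ones: 8)
  rows 16-23 [x1,x2=10]: 01010101  (ones: 4)
  rows 24-31 [x1,x2=11]: 11111111  (ones: 8)
Count of 1-rows = 4+8+4+8 = 24

24


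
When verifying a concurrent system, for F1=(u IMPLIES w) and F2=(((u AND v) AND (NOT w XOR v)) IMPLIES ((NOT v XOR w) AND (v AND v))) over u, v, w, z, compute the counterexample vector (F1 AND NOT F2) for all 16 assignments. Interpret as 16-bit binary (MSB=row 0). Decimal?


F1 = (u IMPLIES w)
F2 = (((u AND v) AND (NOT w XOR v)) IMPLIES ((NOT v XOR w) AND (v AND v)))
Counterexample to F1=>F2 is where F1=1 and F2=0.
Evaluate each row (bits = u,v,w,z, MSB first):
  row 0 [0000]: F1=1 F2=1 -> F1&~F2 -> 0
  row 1 [0001]: F1=1 F2=1 -> F1&~F2 -> 0
  row 2 [0010]: F1=1 F2=1 -> F1&~F2 -> 0
  row 3 [0011]: F1=1 F2=1 -> F1&~F2 -> 0
  row 4 [0100]: F1=1 F2=1 -> F1&~F2 -> 0
  row 5 [0101]: F1=1 F2=1 -> F1&~F2 -> 0
  row 6 [0110]: F1=1 F2=1 -> F1&~F2 -> 0
  row 7 [0111]: F1=1 F2=1 -> F1&~F2 -> 0
  row 8 [1000]: F1=0 F2=1 -> F1&~F2 -> 0
  row 9 [1001]: F1=0 F2=1 -> F1&~F2 -> 0
  row 10 [1010]: F1=1 F2=1 -> F1&~F2 -> 0
  row 11 [1011]: F1=1 F2=1 -> F1&~F2 -> 0
  row 12 [1100]: F1=0 F2=1 -> F1&~F2 -> 0
  row 13 [1101]: F1=0 F2=1 -> F1&~F2 -> 0
  row 14 [1110]: F1=1 F2=1 -> F1&~F2 -> 0
  row 15 [1111]: F1=1 F2=1 -> F1&~F2 -> 0
Full result column, 4 rows per line (u,v fixed per line; w,z runs 00..11 left to right):
  rows 0-3 [u,v=00]: 0000  = hex 0
  rows 4-7 [u,v=01]: 0000  = hex 0
  rows 8-11 [u,v=10]: 0000  = hex 0
  rows 12-15 [u,v=11]: 0000  = hex 0
Counterexample vector (row 0 .. row 15) = 0000000000000000
Output column grouped in 4s = 0000 0000 0000 0000 = 0x0000
Convert to decimal digit by digit (value = value*16 + digit):
  0 -> 0
  0*16 + 0 = 0
  0*16 + 0 = 0
  0*16 + 0 = 0
Decimal = 0

0


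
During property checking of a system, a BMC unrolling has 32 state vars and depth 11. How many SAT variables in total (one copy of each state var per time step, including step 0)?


BMC unrolls to depth k, creating one copy of each state var for steps 0..k.
Step count = 11 + 1 = 12 (steps 0 through 11)
Vars per step = 32
Total = 32 * 12 = 384

384


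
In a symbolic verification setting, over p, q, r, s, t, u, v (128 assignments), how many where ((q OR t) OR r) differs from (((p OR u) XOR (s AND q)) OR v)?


F1 = ((q OR t) OR r)
F2 = (((p OR u) XOR (s AND q)) OR v)
Evaluate both on each of 128 rows (bits = p,q,r,s,t,u,v):
  row 0 [0000000]: F1=0 F2=0 -> 0
  row 1 [0000001]: F1=0 F2=1 (differ) -> 1
  row 2 [0000010]: F1=0 F2=1 (differ) -> 1
  row 3 [0000011]: F1=0 F2=1 (differ) -> 1
  row 4 [0000100]: F1=1 F2=0 (differ) -> 1
  (every remaining row is evaluated the same way; all 128 results are listed next)
Full result column, 8 rows per line (p,q,r,s fixed per line; t,u,v runs 000..111 left to right):
  rows 0-7 [p,q,r,s=0000]: 01111000  (ones: 4)
  rows 8-15 [p,q,r,s=0001]: 01111000  (ones: 4)
  rows 16-23 [p,q,r,s=0010]: 10001000  (ones: 2)
  rows 24-31 [p,q,r,s=0011]: 10001000  (ones: 2)
  rows 32-39 [p,q,r,s=0100]: 10001000  (ones: 2)
  rows 40-47 [p,q,r,s=0101]: 00100010  (ones: 2)
  rows 48-55 [p,q,r,s=0110]: 10001000  (ones: 2)
  rows 56-63 [p,q,r,s=0111]: 00100010  (ones: 2)
  rows 64-71 [p,q,r,s=1000]: 11110000  (ones: 4)
  rows 72-79 [p,q,r,s=1001]: 11110000  (ones: 4)
  rows 80-87 [p,q,r,s=1010]: 00000000  (ones: 0)
  rows 88-95 [p,q,r,s=1011]: 00000000  (ones: 0)
  rows 96-103 [p,q,r,s=1100]: 00000000  (ones: 0)
  rows 104-111 [p,q,r,s=1101]: 10101010  (ones: 4)
  rows 112-119 [p,q,r,s=1110]: 00000000  (ones: 0)
  rows 120-127 [p,q,r,s=1111]: 10101010  (ones: 4)
Disagreements = 4+4+2+2+2+2+2+2+4+4+0+0+0+4+0+4 = 36

36


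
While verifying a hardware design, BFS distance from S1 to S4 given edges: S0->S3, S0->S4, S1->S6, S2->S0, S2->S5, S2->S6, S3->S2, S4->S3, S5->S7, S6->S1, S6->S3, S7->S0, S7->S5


BFS layer-by-layer from S1:
  dist 0: {S1}
  dist 1: {S6}
  dist 2: {S3}
  dist 3: {S2}
  dist 4: {S0, S5}
  dist 5: {S4, S7}
  -> S4 reached at distance 5
Shortest path length = 5

5


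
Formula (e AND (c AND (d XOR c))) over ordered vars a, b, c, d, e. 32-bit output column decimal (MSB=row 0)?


Formula: (e AND (c AND (d XOR c))) over a, b, c, d, e (32 rows)
Evaluate each row (bits = a,b,c,d,e, MSB first):
  row 0 [00000]: (0 AND (0 AND (0 XOR 0))) -> 0
  row 1 [00001]: (1 AND (0 AND (0 XOR 0))) -> 0
  row 2 [00010]: (0 AND (0 AND (1 XOR 0))) -> 0
  row 3 [00011]: (1 AND (0 AND (1 XOR 0))) -> 0
  row 4 [00100]: (0 AND (1 AND (0 XOR 1))) -> 0
  row 5 [00101]: (1 AND (1 AND (0 XOR 1))) -> 1
  row 6 [00110]: (0 AND (1 AND (1 XOR 1))) -> 0
  row 7 [00111]: (1 AND (1 AND (1 XOR 1))) -> 0
  row 8 [01000]: (0 AND (0 AND (0 XOR 0))) -> 0
  row 9 [01001]: (1 AND (0 AND (0 XOR 0))) -> 0
  row 10 [01010]: (0 AND (0 AND (1 XOR 0))) -> 0
  row 11 [01011]: (1 AND (0 AND (1 XOR 0))) -> 0
  row 12 [01100]: (0 AND (1 AND (0 XOR 1))) -> 0
  row 13 [01101]: (1 AND (1 AND (0 XOR 1))) -> 1
  row 14 [01110]: (0 AND (1 AND (1 XOR 1))) -> 0
  row 15 [01111]: (1 AND (1 AND (1 XOR 1))) -> 0
  row 16 [10000]: (0 AND (0 AND (0 XOR 0))) -> 0
  row 17 [10001]: (1 AND (0 AND (0 XOR 0))) -> 0
  row 18 [10010]: (0 AND (0 AND (1 XOR 0))) -> 0
  row 19 [10011]: (1 AND (0 AND (1 XOR 0))) -> 0
  row 20 [10100]: (0 AND (1 AND (0 XOR 1))) -> 0
  row 21 [10101]: (1 AND (1 AND (0 XOR 1))) -> 1
  row 22 [10110]: (0 AND (1 AND (1 XOR 1))) -> 0
  row 23 [10111]: (1 AND (1 AND (1 XOR 1))) -> 0
  row 24 [11000]: (0 AND (0 AND (0 XOR 0))) -> 0
  row 25 [11001]: (1 AND (0 AND (0 XOR 0))) -> 0
  row 26 [11010]: (0 AND (0 AND (1 XOR 0))) -> 0
  row 27 [11011]: (1 AND (0 AND (1 XOR 0))) -> 0
  row 28 [11100]: (0 AND (1 AND (0 XOR 1))) -> 0
  row 29 [11101]: (1 AND (1 AND (0 XOR 1))) -> 1
  row 30 [11110]: (0 AND (1 AND (1 XOR 1))) -> 0
  row 31 [11111]: (1 AND (1 AND (1 XOR 1))) -> 0
Full result column, 4 rows per line (a,b,c fixed per line; d,e runs 00..11 left to right):
  rows 0-3 [a,b,c=000]: 0000  = hex 0
  rows 4-7 [a,b,c=001]: 0100  = hex 4
  rows 8-11 [a,b,c=010]: 0000  = hex 0
  rows 12-15 [a,b,c=011]: 0100  = hex 4
  rows 16-19 [a,b,c=100]: 0000  = hex 0
  rows 20-23 [a,b,c=101]: 0100  = hex 4
  rows 24-27 [a,b,c=110]: 0000  = hex 0
  rows 28-31 [a,b,c=111]: 0100  = hex 4
Output column (row 0 .. row 31) = 00000100000001000000010000000100
Output column grouped in 4s = 0000 0100 0000 0100 0000 0100 0000 0100 = 0x04040404
Convert to decimal digit by digit (value = value*16 + digit):
  0 -> 0
  0*16 + 4 = 4
  4*16 + 0 = 64
  64*16 + 4 = 1028
  1028*16 + 0 = 16448
  16448*16 + 4 = 263172
  263172*16 + 0 = 4210752
  4210752*16 + 4 = 67372036
Decimal = 67372036

67372036


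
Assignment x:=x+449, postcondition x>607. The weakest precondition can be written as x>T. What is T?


Formula: wp(x:=E, P) = P[E/x] (substitute E for x in postcondition)
Step 1: Postcondition: x>607
Step 2: Substitute x+449 for x: x+449>607
Step 3: Solve for x: x > 607-449 = 158

158


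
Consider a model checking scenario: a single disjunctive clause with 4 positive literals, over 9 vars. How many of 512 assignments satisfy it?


Step 1: Total=2^9=512
Step 2: Unsat when all 4 false: 2^5=32
Step 3: Sat=512-32=480

480


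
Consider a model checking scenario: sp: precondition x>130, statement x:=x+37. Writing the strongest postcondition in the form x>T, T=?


Formula: sp(P, x:=E) = exists old_x. (x = E[old_x/x]) AND P[old_x/x] (old_x is the value of x before the assignment; eliminate old_x by solving x = E[old_x/x] for old_x)
Step 1: Precondition P: x>130, i.e. old_x > 130
Step 2: Assignment gives x = old_x + 37, so old_x = x - 37
Step 3: Substitute into P: x - 37 > 130
Step 4: Simplify: x > 130+37 = 167

167


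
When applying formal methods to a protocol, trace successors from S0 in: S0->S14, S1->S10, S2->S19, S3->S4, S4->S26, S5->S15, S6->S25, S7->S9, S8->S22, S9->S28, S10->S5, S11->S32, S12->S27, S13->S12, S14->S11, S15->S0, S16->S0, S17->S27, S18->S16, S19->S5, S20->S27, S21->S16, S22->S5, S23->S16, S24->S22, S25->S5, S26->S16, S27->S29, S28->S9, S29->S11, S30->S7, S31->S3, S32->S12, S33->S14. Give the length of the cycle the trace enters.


Trace from S0 until a state repeats:
  S0 -> S14 -> S11 -> S32 -> S12 -> S27 -> S29 -> S11
S11 first seen at step 2, revisited at step 7.
Cycle length = 7 - 2 = 5

5


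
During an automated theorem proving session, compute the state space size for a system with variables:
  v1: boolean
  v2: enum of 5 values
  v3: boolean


State space = product of domain sizes of all variables.
Domain sizes:
  v1 (boolean): 2
  v2 (enum of 5 values): 5
  v3 (boolean): 2
Product = 2 * 5 * 2 = 20

20


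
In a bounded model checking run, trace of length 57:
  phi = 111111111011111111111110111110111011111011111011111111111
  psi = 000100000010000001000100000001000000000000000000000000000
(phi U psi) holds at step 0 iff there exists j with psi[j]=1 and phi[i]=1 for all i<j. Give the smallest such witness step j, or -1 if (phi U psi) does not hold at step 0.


(phi U psi) at 0: need smallest j with psi[j]=1 and phi[i]=1 for all i in [0,j).
Scan from step 0:
  step 0: phi=1, psi=0 -> continue
  step 1: phi=1, psi=0 -> continue
  step 2: phi=1, psi=0 -> continue
  step 3: psi=1 and phi held for [0,3) -> witness found
Witness step = 3

3


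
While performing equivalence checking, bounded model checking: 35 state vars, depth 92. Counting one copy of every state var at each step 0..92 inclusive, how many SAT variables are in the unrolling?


BMC unrolls to depth k, creating one copy of each state var for steps 0..k.
Step count = 92 + 1 = 93 (steps 0 through 92)
Vars per step = 35
Total = 35 * 93 = 3255

3255


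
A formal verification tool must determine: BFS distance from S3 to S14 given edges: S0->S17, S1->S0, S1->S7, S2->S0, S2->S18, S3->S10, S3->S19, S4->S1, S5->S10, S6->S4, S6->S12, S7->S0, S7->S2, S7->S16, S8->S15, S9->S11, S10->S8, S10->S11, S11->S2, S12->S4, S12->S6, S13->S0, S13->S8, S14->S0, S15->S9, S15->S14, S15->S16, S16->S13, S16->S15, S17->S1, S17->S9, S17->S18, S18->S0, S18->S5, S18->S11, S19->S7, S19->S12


BFS layer-by-layer from S3:
  dist 0: {S3}
  dist 1: {S10, S19}
  dist 2: {S7, S8, S11, S12}
  dist 3: {S0, S2, S4, S6, S15, S16}
  dist 4: {S1, S9, S13, S14, S17, S18}
  -> S14 reached at distance 4
Shortest path length = 4

4


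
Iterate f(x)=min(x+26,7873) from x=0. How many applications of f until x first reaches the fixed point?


Step 1: x=0, cap=7873, increment=26
Step 2: x grows by 26 each step until capped at 7873; fixed point is x=7873
Step 3: iterations = ceil(7873/26) = 303

303


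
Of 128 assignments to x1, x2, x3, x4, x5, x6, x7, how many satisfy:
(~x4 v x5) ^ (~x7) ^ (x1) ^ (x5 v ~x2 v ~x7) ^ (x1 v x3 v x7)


CNF with 5 clauses over 7 vars (128 assignments).
An assignment satisfies CNF iff every clause has >=1 true literal.
Check each row (bits = x1,x2,x3,x4,x5,x6,x7; clause T/F shown):
  row 0 [0000000]: clauses=TTFTF -> 0
  row 1 [0000001]: clauses=TFFTT -> 0
  row 2 [0000010]: clauses=TTFTF -> 0
  row 3 [0000011]: clauses=TFFTT -> 0
  row 4 [0000100]: clauses=TTFTF -> 0
  (every remaining row is evaluated the same way; all 128 results are listed next)
Full result column, 8 rows per line (x1,x2,x3,x4 fixed per line; x5,x6,x7 runs 000..111 left to right):
  rows 0-7 [x1,x2,x3,x4=0000]: 00000000  (ones: 0)
  rows 8-15 [x1,x2,x3,x4=0001]: 00000000  (ones: 0)
  rows 16-23 [x1,x2,x3,x4=0010]: 00000000  (ones: 0)
  rows 24-31 [x1,x2,x3,x4=0011]: 00000000  (ones: 0)
  rows 32-39 [x1,x2,x3,x4=0100]: 00000000  (ones: 0)
  rows 40-47 [x1,x2,x3,x4=0101]: 00000000  (ones: 0)
  rows 48-55 [x1,x2,x3,x4=0110]: 00000000  (ones: 0)
  rows 56-63 [x1,x2,x3,x4=0111]: 00000000  (ones: 0)
  rows 64-71 [x1,x2,x3,x4=1000]: 10101010  (ones: 4)
  rows 72-79 [x1,x2,x3,x4=1001]: 00001010  (ones: 2)
  rows 80-87 [x1,x2,x3,x4=1010]: 10101010  (ones: 4)
  rows 88-95 [x1,x2,x3,x4=1011]: 00001010  (ones: 2)
  rows 96-103 [x1,x2,x3,x4=1100]: 10101010  (ones: 4)
  rows 104-111 [x1,x2,x3,x4=1101]: 00001010  (ones: 2)
  rows 112-119 [x1,x2,x3,x4=1110]: 10101010  (ones: 4)
  rows 120-127 [x1,x2,x3,x4=1111]: 00001010  (ones: 2)
Satisfying assignments = 0+0+0+0+0+0+0+0+4+2+4+2+4+2+4+2 = 24

24


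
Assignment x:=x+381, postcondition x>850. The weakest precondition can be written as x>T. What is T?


Formula: wp(x:=E, P) = P[E/x] (substitute E for x in postcondition)
Step 1: Postcondition: x>850
Step 2: Substitute x+381 for x: x+381>850
Step 3: Solve for x: x > 850-381 = 469

469


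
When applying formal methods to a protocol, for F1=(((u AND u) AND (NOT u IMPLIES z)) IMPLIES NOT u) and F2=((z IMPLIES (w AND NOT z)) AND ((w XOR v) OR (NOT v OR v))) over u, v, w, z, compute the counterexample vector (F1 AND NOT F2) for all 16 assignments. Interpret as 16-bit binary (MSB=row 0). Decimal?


F1 = (((u AND u) AND (NOT u IMPLIES z)) IMPLIES NOT u)
F2 = ((z IMPLIES (w AND NOT z)) AND ((w XOR v) OR (NOT v OR v)))
Counterexample to F1=>F2 is where F1=1 and F2=0.
Evaluate each row (bits = u,v,w,z, MSB first):
  row 0 [0000]: F1=1 F2=1 -> F1&~F2 -> 0
  row 1 [0001]: F1=1 F2=0 -> F1&~F2 -> 1
  row 2 [0010]: F1=1 F2=1 -> F1&~F2 -> 0
  row 3 [0011]: F1=1 F2=0 -> F1&~F2 -> 1
  row 4 [0100]: F1=1 F2=1 -> F1&~F2 -> 0
  row 5 [0101]: F1=1 F2=0 -> F1&~F2 -> 1
  row 6 [0110]: F1=1 F2=1 -> F1&~F2 -> 0
  row 7 [0111]: F1=1 F2=0 -> F1&~F2 -> 1
  row 8 [1000]: F1=0 F2=1 -> F1&~F2 -> 0
  row 9 [1001]: F1=0 F2=0 -> F1&~F2 -> 0
  row 10 [1010]: F1=0 F2=1 -> F1&~F2 -> 0
  row 11 [1011]: F1=0 F2=0 -> F1&~F2 -> 0
  row 12 [1100]: F1=0 F2=1 -> F1&~F2 -> 0
  row 13 [1101]: F1=0 F2=0 -> F1&~F2 -> 0
  row 14 [1110]: F1=0 F2=1 -> F1&~F2 -> 0
  row 15 [1111]: F1=0 F2=0 -> F1&~F2 -> 0
Full result column, 4 rows per line (u,v fixed per line; w,z runs 00..11 left to right):
  rows 0-3 [u,v=00]: 0101  = hex 5
  rows 4-7 [u,v=01]: 0101  = hex 5
  rows 8-11 [u,v=10]: 0000  = hex 0
  rows 12-15 [u,v=11]: 0000  = hex 0
Counterexample vector (row 0 .. row 15) = 0101010100000000
Output column grouped in 4s = 0101 0101 0000 0000 = 0x5500
Convert to decimal digit by digit (value = value*16 + digit):
  5 -> 5
  5*16 + 5 = 85
  85*16 + 0 = 1360
  1360*16 + 0 = 21760
Decimal = 21760

21760


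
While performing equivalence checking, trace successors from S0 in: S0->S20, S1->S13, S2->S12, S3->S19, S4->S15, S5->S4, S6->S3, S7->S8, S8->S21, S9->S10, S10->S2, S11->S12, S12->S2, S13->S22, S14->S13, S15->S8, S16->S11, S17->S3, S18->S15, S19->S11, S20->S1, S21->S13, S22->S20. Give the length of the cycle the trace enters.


Trace from S0 until a state repeats:
  S0 -> S20 -> S1 -> S13 -> S22 -> S20
S20 first seen at step 1, revisited at step 5.
Cycle length = 5 - 1 = 4

4


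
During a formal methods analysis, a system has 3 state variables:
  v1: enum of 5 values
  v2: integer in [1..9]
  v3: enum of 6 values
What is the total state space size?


State space = product of domain sizes of all variables.
Domain sizes:
  v1 (enum of 5 values): 5
  v2 (integer in [1..9]): 9
  v3 (enum of 6 values): 6
Product = 5 * 9 * 6 = 270

270


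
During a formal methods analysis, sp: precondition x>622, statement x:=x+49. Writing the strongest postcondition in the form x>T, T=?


Formula: sp(P, x:=E) = exists old_x. (x = E[old_x/x]) AND P[old_x/x] (old_x is the value of x before the assignment; eliminate old_x by solving x = E[old_x/x] for old_x)
Step 1: Precondition P: x>622, i.e. old_x > 622
Step 2: Assignment gives x = old_x + 49, so old_x = x - 49
Step 3: Substitute into P: x - 49 > 622
Step 4: Simplify: x > 622+49 = 671

671


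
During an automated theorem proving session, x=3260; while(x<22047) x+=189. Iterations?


Step 1: x goes from 3260 toward 22047 by 189; the body runs while x<22047, so iterations = ceil((bound-start)/step)
Step 2: Distance=18787
Step 3: ceil(18787/189)=100

100


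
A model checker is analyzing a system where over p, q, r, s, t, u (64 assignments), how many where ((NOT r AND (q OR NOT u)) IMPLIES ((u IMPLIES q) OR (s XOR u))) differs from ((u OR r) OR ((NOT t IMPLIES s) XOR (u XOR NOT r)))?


F1 = ((NOT r AND (q OR NOT u)) IMPLIES ((u IMPLIES q) OR (s XOR u)))
F2 = ((u OR r) OR ((NOT t IMPLIES s) XOR (u XOR NOT r)))
Evaluate both on each of 64 rows (bits = p,q,r,s,t,u):
  row 0 [000000]: F1=1 F2=1 -> 0
  row 1 [000001]: F1=1 F2=1 -> 0
  row 2 [000010]: F1=1 F2=0 (differ) -> 1
  row 3 [000011]: F1=1 F2=1 -> 0
  row 4 [000100]: F1=1 F2=0 (differ) -> 1
  (every remaining row is evaluated the same way; all 64 results are listed next)
Full result column, 8 rows per line (p,q,r fixed per line; s,t,u runs 000..111 left to right):
  rows 0-7 [p,q,r=000]: 00101010  (ones: 3)
  rows 8-15 [p,q,r=001]: 00000000  (ones: 0)
  rows 16-23 [p,q,r=010]: 00101010  (ones: 3)
  rows 24-31 [p,q,r=011]: 00000000  (ones: 0)
  rows 32-39 [p,q,r=100]: 00101010  (ones: 3)
  rows 40-47 [p,q,r=101]: 00000000  (ones: 0)
  rows 48-55 [p,q,r=110]: 00101010  (ones: 3)
  rows 56-63 [p,q,r=111]: 00000000  (ones: 0)
Disagreements = 3+0+3+0+3+0+3+0 = 12

12


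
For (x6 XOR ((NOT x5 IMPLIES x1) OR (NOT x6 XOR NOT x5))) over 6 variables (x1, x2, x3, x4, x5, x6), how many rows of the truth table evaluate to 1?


Formula: (x6 XOR ((NOT x5 IMPLIES x1) OR (NOT x6 XOR NOT x5))) over 6 vars (64 rows)
Evaluate each row (x1, x2, x3, x4, x5, x6 as bits, MSB first):
  row 0 [000000]: (0 XOR ((NOT 0 IMPLIES 0) OR (NOT 0 XOR NOT 0))) -> 0
  row 1 [000001]: (1 XOR ((NOT 0 IMPLIES 0) OR (NOT 1 XOR NOT 0))) -> 0
  row 2 [000010]: (0 XOR ((NOT 1 IMPLIES 0) OR (NOT 0 XOR NOT 1))) -> 1
  row 3 [000011]: (1 XOR ((NOT 1 IMPLIES 0) OR (NOT 1 XOR NOT 1))) -> 0
  row 4 [000100]: (0 XOR ((NOT 0 IMPLIES 0) OR (NOT 0 XOR NOT 0))) -> 0
  (every remaining row is evaluated the same way; all 64 results are listed next)
Full result column, 8 rows per line (x1,x2,x3 fixed per line; x4,x5,x6 runs 000..111 left to right):
  rows 0-7 [x1,x2,x3=000]: 00100010  (ones: 2)
  rows 8-15 [x1,x2,x3=001]: 00100010  (ones: 2)
  rows 16-23 [x1,x2,x3=010]: 00100010  (ones: 2)
  rows 24-31 [x1,x2,x3=011]: 00100010  (ones: 2)
  rows 32-39 [x1,x2,x3=100]: 10101010  (ones: 4)
  rows 40-47 [x1,x2,x3=101]: 10101010  (ones: 4)
  rows 48-55 [x1,x2,x3=110]: 10101010  (ones: 4)
  rows 56-63 [x1,x2,x3=111]: 10101010  (ones: 4)
Count of 1-rows = 2+2+2+2+4+4+4+4 = 24

24


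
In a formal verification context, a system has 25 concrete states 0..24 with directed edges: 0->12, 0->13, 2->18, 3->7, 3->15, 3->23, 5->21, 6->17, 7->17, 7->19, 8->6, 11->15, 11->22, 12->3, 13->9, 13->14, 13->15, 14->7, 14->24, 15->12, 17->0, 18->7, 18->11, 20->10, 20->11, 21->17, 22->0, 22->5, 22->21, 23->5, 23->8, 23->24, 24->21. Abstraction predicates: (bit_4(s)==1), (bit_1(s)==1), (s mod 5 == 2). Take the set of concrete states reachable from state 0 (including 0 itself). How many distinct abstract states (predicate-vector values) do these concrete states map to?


BFS from 0:
Concrete reachable: {0, 3, 5, 6, 7, 8, 9, 12, 13, 14, 15, 17, 19, 21, 23, 24}
Abstract via predicates (bit_4(s)==1), (bit_1(s)==1), (s mod 5 == 2):
  (0,0,0) <- {0, 5, 8, 9, 13}
  (0,0,1) <- {12}
  (0,1,0) <- {3, 6, 14, 15}
  (0,1,1) <- {7}
  (1,0,0) <- {21, 24}
  (1,0,1) <- {17}
  (1,1,0) <- {19, 23}
Distinct abstract states = 7

7


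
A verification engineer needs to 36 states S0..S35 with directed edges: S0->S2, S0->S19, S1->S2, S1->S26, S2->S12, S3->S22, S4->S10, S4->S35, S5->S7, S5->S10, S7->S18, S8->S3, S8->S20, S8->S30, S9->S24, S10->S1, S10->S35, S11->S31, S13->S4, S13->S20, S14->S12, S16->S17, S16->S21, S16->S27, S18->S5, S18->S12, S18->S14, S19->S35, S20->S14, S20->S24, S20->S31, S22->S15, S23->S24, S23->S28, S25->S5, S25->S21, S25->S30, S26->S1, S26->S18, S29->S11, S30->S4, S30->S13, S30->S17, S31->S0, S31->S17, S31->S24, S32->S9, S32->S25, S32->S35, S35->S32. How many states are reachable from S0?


BFS from S0:
  layer 0: {S0}
  layer 1: {S2, S19}
  layer 2: {S12, S35}
  layer 3: {S32}
  layer 4: {S9, S25}
  layer 5: {S5, S21, S24, S30}
  layer 6: {S4, S7, S10, S13, S17}
  layer 7: {S1, S18, S20}
  layer 8: {S14, S26, S31}
Reachable set: {S0, S1, S2, S4, S5, S7, S9, S10, S12, S13, S14, S17, S18, S19, S20, S21, S24, S25, S26, S30, S31, S32, S35}
Count = 23

23


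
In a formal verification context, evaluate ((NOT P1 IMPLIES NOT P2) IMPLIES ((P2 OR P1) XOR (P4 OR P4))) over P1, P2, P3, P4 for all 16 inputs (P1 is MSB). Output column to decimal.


Formula: ((NOT P1 IMPLIES NOT P2) IMPLIES ((P2 OR P1) XOR (P4 OR P4))) over P1, P2, P3, P4 (16 rows)
Evaluate each row (bits = P1,P2,P3,P4, MSB first):
  row 0 [0000]: ((NOT 0 IMPLIES NOT 0) IMPLIES ((0 OR 0) XOR (0 OR 0))) -> 0
  row 1 [0001]: ((NOT 0 IMPLIES NOT 0) IMPLIES ((0 OR 0) XOR (1 OR 1))) -> 1
  row 2 [0010]: ((NOT 0 IMPLIES NOT 0) IMPLIES ((0 OR 0) XOR (0 OR 0))) -> 0
  row 3 [0011]: ((NOT 0 IMPLIES NOT 0) IMPLIES ((0 OR 0) XOR (1 OR 1))) -> 1
  row 4 [0100]: ((NOT 0 IMPLIES NOT 1) IMPLIES ((1 OR 0) XOR (0 OR 0))) -> 1
  row 5 [0101]: ((NOT 0 IMPLIES NOT 1) IMPLIES ((1 OR 0) XOR (1 OR 1))) -> 1
  row 6 [0110]: ((NOT 0 IMPLIES NOT 1) IMPLIES ((1 OR 0) XOR (0 OR 0))) -> 1
  row 7 [0111]: ((NOT 0 IMPLIES NOT 1) IMPLIES ((1 OR 0) XOR (1 OR 1))) -> 1
  row 8 [1000]: ((NOT 1 IMPLIES NOT 0) IMPLIES ((0 OR 1) XOR (0 OR 0))) -> 1
  row 9 [1001]: ((NOT 1 IMPLIES NOT 0) IMPLIES ((0 OR 1) XOR (1 OR 1))) -> 0
  row 10 [1010]: ((NOT 1 IMPLIES NOT 0) IMPLIES ((0 OR 1) XOR (0 OR 0))) -> 1
  row 11 [1011]: ((NOT 1 IMPLIES NOT 0) IMPLIES ((0 OR 1) XOR (1 OR 1))) -> 0
  row 12 [1100]: ((NOT 1 IMPLIES NOT 1) IMPLIES ((1 OR 1) XOR (0 OR 0))) -> 1
  row 13 [1101]: ((NOT 1 IMPLIES NOT 1) IMPLIES ((1 OR 1) XOR (1 OR 1))) -> 0
  row 14 [1110]: ((NOT 1 IMPLIES NOT 1) IMPLIES ((1 OR 1) XOR (0 OR 0))) -> 1
  row 15 [1111]: ((NOT 1 IMPLIES NOT 1) IMPLIES ((1 OR 1) XOR (1 OR 1))) -> 0
Full result column, 4 rows per line (P1,P2 fixed per line; P3,P4 runs 00..11 left to right):
  rows 0-3 [P1,P2=00]: 0101  = hex 5
  rows 4-7 [P1,P2=01]: 1111  = hex F
  rows 8-11 [P1,P2=10]: 1010  = hex A
  rows 12-15 [P1,P2=11]: 1010  = hex A
Output column (row 0 .. row 15) = 0101111110101010
Output column grouped in 4s = 0101 1111 1010 1010 = 0x5FAA
Convert to decimal digit by digit (value = value*16 + digit):
  5 -> 5
  5*16 + 15 (F) = 95
  95*16 + 10 (A) = 1530
  1530*16 + 10 (A) = 24490
Decimal = 24490

24490


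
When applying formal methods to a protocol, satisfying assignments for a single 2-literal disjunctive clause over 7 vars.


Step 1: Total=2^7=128
Step 2: Unsat when all 2 false: 2^5=32
Step 3: Sat=128-32=96

96


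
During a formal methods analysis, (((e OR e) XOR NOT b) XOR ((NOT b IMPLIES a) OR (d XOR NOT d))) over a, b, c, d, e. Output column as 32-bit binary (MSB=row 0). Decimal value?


Formula: (((e OR e) XOR NOT b) XOR ((NOT b IMPLIES a) OR (d XOR NOT d))) over a, b, c, d, e (32 rows)
Evaluate each row (bits = a,b,c,d,e, MSB first):
  row 0 [00000]: (((0 OR 0) XOR NOT 0) XOR ((NOT 0 IMPLIES 0) OR (0 XOR NOT 0))) -> 0
  row 1 [00001]: (((1 OR 1) XOR NOT 0) XOR ((NOT 0 IMPLIES 0) OR (0 XOR NOT 0))) -> 1
  row 2 [00010]: (((0 OR 0) XOR NOT 0) XOR ((NOT 0 IMPLIES 0) OR (1 XOR NOT 1))) -> 0
  row 3 [00011]: (((1 OR 1) XOR NOT 0) XOR ((NOT 0 IMPLIES 0) OR (1 XOR NOT 1))) -> 1
  row 4 [00100]: (((0 OR 0) XOR NOT 0) XOR ((NOT 0 IMPLIES 0) OR (0 XOR NOT 0))) -> 0
  row 5 [00101]: (((1 OR 1) XOR NOT 0) XOR ((NOT 0 IMPLIES 0) OR (0 XOR NOT 0))) -> 1
  row 6 [00110]: (((0 OR 0) XOR NOT 0) XOR ((NOT 0 IMPLIES 0) OR (1 XOR NOT 1))) -> 0
  row 7 [00111]: (((1 OR 1) XOR NOT 0) XOR ((NOT 0 IMPLIES 0) OR (1 XOR NOT 1))) -> 1
  row 8 [01000]: (((0 OR 0) XOR NOT 1) XOR ((NOT 1 IMPLIES 0) OR (0 XOR NOT 0))) -> 1
  row 9 [01001]: (((1 OR 1) XOR NOT 1) XOR ((NOT 1 IMPLIES 0) OR (0 XOR NOT 0))) -> 0
  row 10 [01010]: (((0 OR 0) XOR NOT 1) XOR ((NOT 1 IMPLIES 0) OR (1 XOR NOT 1))) -> 1
  row 11 [01011]: (((1 OR 1) XOR NOT 1) XOR ((NOT 1 IMPLIES 0) OR (1 XOR NOT 1))) -> 0
  row 12 [01100]: (((0 OR 0) XOR NOT 1) XOR ((NOT 1 IMPLIES 0) OR (0 XOR NOT 0))) -> 1
  row 13 [01101]: (((1 OR 1) XOR NOT 1) XOR ((NOT 1 IMPLIES 0) OR (0 XOR NOT 0))) -> 0
  row 14 [01110]: (((0 OR 0) XOR NOT 1) XOR ((NOT 1 IMPLIES 0) OR (1 XOR NOT 1))) -> 1
  row 15 [01111]: (((1 OR 1) XOR NOT 1) XOR ((NOT 1 IMPLIES 0) OR (1 XOR NOT 1))) -> 0
  row 16 [10000]: (((0 OR 0) XOR NOT 0) XOR ((NOT 0 IMPLIES 1) OR (0 XOR NOT 0))) -> 0
  row 17 [10001]: (((1 OR 1) XOR NOT 0) XOR ((NOT 0 IMPLIES 1) OR (0 XOR NOT 0))) -> 1
  row 18 [10010]: (((0 OR 0) XOR NOT 0) XOR ((NOT 0 IMPLIES 1) OR (1 XOR NOT 1))) -> 0
  row 19 [10011]: (((1 OR 1) XOR NOT 0) XOR ((NOT 0 IMPLIES 1) OR (1 XOR NOT 1))) -> 1
  row 20 [10100]: (((0 OR 0) XOR NOT 0) XOR ((NOT 0 IMPLIES 1) OR (0 XOR NOT 0))) -> 0
  row 21 [10101]: (((1 OR 1) XOR NOT 0) XOR ((NOT 0 IMPLIES 1) OR (0 XOR NOT 0))) -> 1
  row 22 [10110]: (((0 OR 0) XOR NOT 0) XOR ((NOT 0 IMPLIES 1) OR (1 XOR NOT 1))) -> 0
  row 23 [10111]: (((1 OR 1) XOR NOT 0) XOR ((NOT 0 IMPLIES 1) OR (1 XOR NOT 1))) -> 1
  row 24 [11000]: (((0 OR 0) XOR NOT 1) XOR ((NOT 1 IMPLIES 1) OR (0 XOR NOT 0))) -> 1
  row 25 [11001]: (((1 OR 1) XOR NOT 1) XOR ((NOT 1 IMPLIES 1) OR (0 XOR NOT 0))) -> 0
  row 26 [11010]: (((0 OR 0) XOR NOT 1) XOR ((NOT 1 IMPLIES 1) OR (1 XOR NOT 1))) -> 1
  row 27 [11011]: (((1 OR 1) XOR NOT 1) XOR ((NOT 1 IMPLIES 1) OR (1 XOR NOT 1))) -> 0
  row 28 [11100]: (((0 OR 0) XOR NOT 1) XOR ((NOT 1 IMPLIES 1) OR (0 XOR NOT 0))) -> 1
  row 29 [11101]: (((1 OR 1) XOR NOT 1) XOR ((NOT 1 IMPLIES 1) OR (0 XOR NOT 0))) -> 0
  row 30 [11110]: (((0 OR 0) XOR NOT 1) XOR ((NOT 1 IMPLIES 1) OR (1 XOR NOT 1))) -> 1
  row 31 [11111]: (((1 OR 1) XOR NOT 1) XOR ((NOT 1 IMPLIES 1) OR (1 XOR NOT 1))) -> 0
Full result column, 4 rows per line (a,b,c fixed per line; d,e runs 00..11 left to right):
  rows 0-3 [a,b,c=000]: 0101  = hex 5
  rows 4-7 [a,b,c=001]: 0101  = hex 5
  rows 8-11 [a,b,c=010]: 1010  = hex A
  rows 12-15 [a,b,c=011]: 1010  = hex A
  rows 16-19 [a,b,c=100]: 0101  = hex 5
  rows 20-23 [a,b,c=101]: 0101  = hex 5
  rows 24-27 [a,b,c=110]: 1010  = hex A
  rows 28-31 [a,b,c=111]: 1010  = hex A
Output column (row 0 .. row 31) = 01010101101010100101010110101010
Output column grouped in 4s = 0101 0101 1010 1010 0101 0101 1010 1010 = 0x55AA55AA
Convert to decimal digit by digit (value = value*16 + digit):
  5 -> 5
  5*16 + 5 = 85
  85*16 + 10 (A) = 1370
  1370*16 + 10 (A) = 21930
  21930*16 + 5 = 350885
  350885*16 + 5 = 5614165
  5614165*16 + 10 (A) = 89826650
  89826650*16 + 10 (A) = 1437226410
Decimal = 1437226410

1437226410


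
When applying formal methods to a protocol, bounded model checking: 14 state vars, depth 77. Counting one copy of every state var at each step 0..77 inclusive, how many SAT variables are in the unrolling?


BMC unrolls to depth k, creating one copy of each state var for steps 0..k.
Step count = 77 + 1 = 78 (steps 0 through 77)
Vars per step = 14
Total = 14 * 78 = 1092

1092


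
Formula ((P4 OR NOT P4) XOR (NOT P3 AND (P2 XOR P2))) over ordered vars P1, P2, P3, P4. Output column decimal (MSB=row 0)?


Formula: ((P4 OR NOT P4) XOR (NOT P3 AND (P2 XOR P2))) over P1, P2, P3, P4 (16 rows)
Evaluate each row (bits = P1,P2,P3,P4, MSB first):
  row 0 [0000]: ((0 OR NOT 0) XOR (NOT 0 AND (0 XOR 0))) -> 1
  row 1 [0001]: ((1 OR NOT 1) XOR (NOT 0 AND (0 XOR 0))) -> 1
  row 2 [0010]: ((0 OR NOT 0) XOR (NOT 1 AND (0 XOR 0))) -> 1
  row 3 [0011]: ((1 OR NOT 1) XOR (NOT 1 AND (0 XOR 0))) -> 1
  row 4 [0100]: ((0 OR NOT 0) XOR (NOT 0 AND (1 XOR 1))) -> 1
  row 5 [0101]: ((1 OR NOT 1) XOR (NOT 0 AND (1 XOR 1))) -> 1
  row 6 [0110]: ((0 OR NOT 0) XOR (NOT 1 AND (1 XOR 1))) -> 1
  row 7 [0111]: ((1 OR NOT 1) XOR (NOT 1 AND (1 XOR 1))) -> 1
  row 8 [1000]: ((0 OR NOT 0) XOR (NOT 0 AND (0 XOR 0))) -> 1
  row 9 [1001]: ((1 OR NOT 1) XOR (NOT 0 AND (0 XOR 0))) -> 1
  row 10 [1010]: ((0 OR NOT 0) XOR (NOT 1 AND (0 XOR 0))) -> 1
  row 11 [1011]: ((1 OR NOT 1) XOR (NOT 1 AND (0 XOR 0))) -> 1
  row 12 [1100]: ((0 OR NOT 0) XOR (NOT 0 AND (1 XOR 1))) -> 1
  row 13 [1101]: ((1 OR NOT 1) XOR (NOT 0 AND (1 XOR 1))) -> 1
  row 14 [1110]: ((0 OR NOT 0) XOR (NOT 1 AND (1 XOR 1))) -> 1
  row 15 [1111]: ((1 OR NOT 1) XOR (NOT 1 AND (1 XOR 1))) -> 1
Full result column, 4 rows per line (P1,P2 fixed per line; P3,P4 runs 00..11 left to right):
  rows 0-3 [P1,P2=00]: 1111  = hex F
  rows 4-7 [P1,P2=01]: 1111  = hex F
  rows 8-11 [P1,P2=10]: 1111  = hex F
  rows 12-15 [P1,P2=11]: 1111  = hex F
Output column (row 0 .. row 15) = 1111111111111111
Output column grouped in 4s = 1111 1111 1111 1111 = 0xFFFF
Convert to decimal digit by digit (value = value*16 + digit):
  F -> 15
  15*16 + 15 (F) = 255
  255*16 + 15 (F) = 4095
  4095*16 + 15 (F) = 65535
Decimal = 65535

65535


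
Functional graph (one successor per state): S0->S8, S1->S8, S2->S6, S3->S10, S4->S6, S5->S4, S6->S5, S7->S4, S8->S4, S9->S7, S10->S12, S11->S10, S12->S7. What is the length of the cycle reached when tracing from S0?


Trace from S0 until a state repeats:
  S0 -> S8 -> S4 -> S6 -> S5 -> S4
S4 first seen at step 2, revisited at step 5.
Cycle length = 5 - 2 = 3

3


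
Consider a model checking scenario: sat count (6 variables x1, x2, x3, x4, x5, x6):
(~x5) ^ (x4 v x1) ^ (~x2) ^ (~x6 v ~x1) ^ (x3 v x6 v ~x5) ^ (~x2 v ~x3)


CNF with 6 clauses over 6 vars (64 assignments).
An assignment satisfies CNF iff every clause has >=1 true literal.
Check each row (bits = x1,x2,x3,x4,x5,x6; clause T/F shown):
  row 0 [000000]: clauses=TFTTTT -> 0
  row 1 [000001]: clauses=TFTTTT -> 0
  row 2 [000010]: clauses=FFTTFT -> 0
  row 3 [000011]: clauses=FFTTTT -> 0
  row 4 [000100]: clauses=TTTTTT -> 1
  (every remaining row is evaluated the same way; all 64 results are listed next)
Full result column, 8 rows per line (x1,x2,x3 fixed per line; x4,x5,x6 runs 000..111 left to right):
  rows 0-7 [x1,x2,x3=000]: 00001100  (ones: 2)
  rows 8-15 [x1,x2,x3=001]: 00001100  (ones: 2)
  rows 16-23 [x1,x2,x3=010]: 00000000  (ones: 0)
  rows 24-31 [x1,x2,x3=011]: 00000000  (ones: 0)
  rows 32-39 [x1,x2,x3=100]: 10001000  (ones: 2)
  rows 40-47 [x1,x2,x3=101]: 10001000  (ones: 2)
  rows 48-55 [x1,x2,x3=110]: 00000000  (ones: 0)
  rows 56-63 [x1,x2,x3=111]: 00000000  (ones: 0)
Satisfying assignments = 2+2+0+0+2+2+0+0 = 8

8


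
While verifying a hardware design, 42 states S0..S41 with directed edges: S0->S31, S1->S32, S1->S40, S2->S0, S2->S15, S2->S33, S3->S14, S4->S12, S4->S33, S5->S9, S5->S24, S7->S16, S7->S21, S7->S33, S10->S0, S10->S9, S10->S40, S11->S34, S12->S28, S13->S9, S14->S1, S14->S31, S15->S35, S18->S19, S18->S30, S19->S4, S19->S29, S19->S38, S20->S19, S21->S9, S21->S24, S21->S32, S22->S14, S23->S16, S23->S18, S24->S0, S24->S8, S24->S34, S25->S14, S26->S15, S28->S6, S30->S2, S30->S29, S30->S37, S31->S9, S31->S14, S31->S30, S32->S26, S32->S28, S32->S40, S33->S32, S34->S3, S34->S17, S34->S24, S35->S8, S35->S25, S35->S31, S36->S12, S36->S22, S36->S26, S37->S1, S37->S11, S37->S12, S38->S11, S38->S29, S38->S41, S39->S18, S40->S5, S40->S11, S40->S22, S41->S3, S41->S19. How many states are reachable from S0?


BFS from S0:
  layer 0: {S0}
  layer 1: {S31}
  layer 2: {S9, S14, S30}
  layer 3: {S1, S2, S29, S37}
  layer 4: {S11, S12, S15, S32, S33, S40}
  layer 5: {S5, S22, S26, S28, S34, S35}
  layer 6: {S3, S6, S8, S17, S24, S25}
Reachable set: {S0, S1, S2, S3, S5, S6, S8, S9, S11, S12, S14, S15, S17, S22, S24, S25, S26, S28, S29, S30, S31, S32, S33, S34, S35, S37, S40}
Count = 27

27
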